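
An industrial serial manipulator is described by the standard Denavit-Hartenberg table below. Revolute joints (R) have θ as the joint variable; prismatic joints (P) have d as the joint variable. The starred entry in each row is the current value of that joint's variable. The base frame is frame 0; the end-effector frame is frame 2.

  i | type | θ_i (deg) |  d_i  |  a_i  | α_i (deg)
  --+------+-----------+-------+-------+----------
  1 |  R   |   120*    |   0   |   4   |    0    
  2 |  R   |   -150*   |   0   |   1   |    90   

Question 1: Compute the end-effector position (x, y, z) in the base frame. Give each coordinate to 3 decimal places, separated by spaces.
after link 1: o_1 = (-2.0000, 3.4641, 0.0000)
after link 2: o_2 = (-1.1340, 2.9641, 0.0000)

-1.134 2.964 0.000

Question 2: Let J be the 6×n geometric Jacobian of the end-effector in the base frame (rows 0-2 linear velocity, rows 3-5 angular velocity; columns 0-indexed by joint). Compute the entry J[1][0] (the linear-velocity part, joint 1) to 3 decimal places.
-1.134

axis z_0 = ẑ; lever o_n−o_0 = (-1.1340,2.9641,0.0000)
cross product → J_v[:, 0] = (-2.9641,-1.1340,0.0000)
J_ω[:, 0] = z_0
entry J[1][0] = -1.1340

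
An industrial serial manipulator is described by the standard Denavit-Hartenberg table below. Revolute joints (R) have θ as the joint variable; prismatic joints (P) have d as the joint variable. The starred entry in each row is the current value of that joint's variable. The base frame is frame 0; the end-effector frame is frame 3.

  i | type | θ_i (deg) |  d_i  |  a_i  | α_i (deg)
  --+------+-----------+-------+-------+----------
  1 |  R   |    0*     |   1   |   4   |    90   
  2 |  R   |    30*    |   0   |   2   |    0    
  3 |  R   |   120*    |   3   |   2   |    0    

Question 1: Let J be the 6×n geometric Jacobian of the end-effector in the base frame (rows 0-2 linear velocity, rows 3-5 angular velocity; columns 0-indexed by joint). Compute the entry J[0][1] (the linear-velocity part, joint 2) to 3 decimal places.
-2.000

axis z_1 = (0.0000,-1.0000,0.0000); lever o_n−o_1 = (0.0000,-3.0000,2.0000)
cross product → J_v[:, 1] = (-2.0000,0.0000,0.0000)
J_ω[:, 1] = z_1
entry J[0][1] = -2.0000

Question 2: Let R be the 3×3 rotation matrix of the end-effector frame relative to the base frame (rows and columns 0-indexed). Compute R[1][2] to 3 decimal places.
-1.000

End-effector z-axis (col 2 of R) = (0.0000,-1.0000,0.0000)
R[1][2] = -1.0000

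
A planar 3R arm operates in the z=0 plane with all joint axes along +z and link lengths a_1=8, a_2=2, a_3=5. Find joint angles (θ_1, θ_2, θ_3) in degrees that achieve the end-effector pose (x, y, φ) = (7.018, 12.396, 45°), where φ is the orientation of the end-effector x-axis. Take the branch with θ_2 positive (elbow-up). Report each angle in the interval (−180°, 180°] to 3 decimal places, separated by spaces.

wrist centre = target − a_3·(cos φ, sin φ) = (3.4825, 8.8605)
cos θ_2 = (90.6354−8²−2²)/(2·8·2) = 0.7074; θ_2 = 44.9797° (elbow-up)
β = atan2(8.8605,3.4825) = 68.5435°; ψ = atan2(1.4137,9.4147) = 8.5397°
θ_1 = β − ψ = 60.0038°
θ_3 = φ − θ_1 − θ_2 = -59.9835° (wrapped to (-180°,180°])

60.004 44.980 -59.983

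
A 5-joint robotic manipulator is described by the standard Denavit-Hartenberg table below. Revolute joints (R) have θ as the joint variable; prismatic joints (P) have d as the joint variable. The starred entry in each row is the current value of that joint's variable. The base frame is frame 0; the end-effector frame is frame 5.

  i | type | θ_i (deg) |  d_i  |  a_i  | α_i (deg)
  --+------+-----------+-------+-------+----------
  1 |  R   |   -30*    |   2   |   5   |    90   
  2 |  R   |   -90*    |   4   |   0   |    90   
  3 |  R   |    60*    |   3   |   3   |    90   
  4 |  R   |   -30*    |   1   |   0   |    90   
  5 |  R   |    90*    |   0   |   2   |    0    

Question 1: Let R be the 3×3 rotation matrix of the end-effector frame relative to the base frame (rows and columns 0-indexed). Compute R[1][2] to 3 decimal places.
End-effector z-axis (col 2 of R) = (0.9665,-0.0580,0.2500)
R[1][2] = -0.0580

-0.058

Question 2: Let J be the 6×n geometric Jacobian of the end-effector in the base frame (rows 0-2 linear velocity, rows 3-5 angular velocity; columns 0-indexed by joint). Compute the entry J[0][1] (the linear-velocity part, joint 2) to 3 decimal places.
axis z_1 = (-0.5000,-0.8660,0.0000); lever o_n−o_1 = (-5.1471,-2.9151,-4.0981)
cross product → J_v[:, 1] = (3.5490,-2.0490,-3.0000)
J_ω[:, 1] = z_1
entry J[0][1] = 3.5490

3.549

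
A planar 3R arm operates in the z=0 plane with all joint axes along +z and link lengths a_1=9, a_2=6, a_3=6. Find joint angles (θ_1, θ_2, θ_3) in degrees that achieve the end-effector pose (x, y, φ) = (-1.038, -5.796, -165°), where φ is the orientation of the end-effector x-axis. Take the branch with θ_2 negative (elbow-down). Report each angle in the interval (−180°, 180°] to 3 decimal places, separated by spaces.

wrist centre = target − a_3·(cos φ, sin φ) = (4.7576, -4.2431)
cos θ_2 = (40.6381−9²−6²)/(2·9·6) = -0.7071; θ_2 = -134.9958° (elbow-down)
β = atan2(-4.2431,4.7576) = -41.7286°; ψ = atan2(-4.2430,4.7577) = -41.7270°
θ_1 = β − ψ = -0.0016°
θ_3 = φ − θ_1 − θ_2 = -30.0026° (wrapped to (-180°,180°])

-0.002 -134.996 -30.003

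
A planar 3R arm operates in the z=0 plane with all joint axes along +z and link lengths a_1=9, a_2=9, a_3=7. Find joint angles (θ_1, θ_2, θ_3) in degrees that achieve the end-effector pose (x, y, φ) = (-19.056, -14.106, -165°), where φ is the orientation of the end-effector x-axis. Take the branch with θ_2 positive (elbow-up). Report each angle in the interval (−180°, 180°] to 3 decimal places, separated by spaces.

wrist centre = target − a_3·(cos φ, sin φ) = (-12.2945, -12.2943)
cos θ_2 = (302.3042−9²−9²)/(2·9·9) = 0.8661; θ_2 = 29.9943° (elbow-up)
β = atan2(-12.2943,-12.2945) = -135.0006°; ψ = atan2(4.4992,16.7947) = 14.9971°
θ_1 = β − ψ = -149.9977°
θ_3 = φ − θ_1 − θ_2 = -44.9966° (wrapped to (-180°,180°])

-149.998 29.994 -44.997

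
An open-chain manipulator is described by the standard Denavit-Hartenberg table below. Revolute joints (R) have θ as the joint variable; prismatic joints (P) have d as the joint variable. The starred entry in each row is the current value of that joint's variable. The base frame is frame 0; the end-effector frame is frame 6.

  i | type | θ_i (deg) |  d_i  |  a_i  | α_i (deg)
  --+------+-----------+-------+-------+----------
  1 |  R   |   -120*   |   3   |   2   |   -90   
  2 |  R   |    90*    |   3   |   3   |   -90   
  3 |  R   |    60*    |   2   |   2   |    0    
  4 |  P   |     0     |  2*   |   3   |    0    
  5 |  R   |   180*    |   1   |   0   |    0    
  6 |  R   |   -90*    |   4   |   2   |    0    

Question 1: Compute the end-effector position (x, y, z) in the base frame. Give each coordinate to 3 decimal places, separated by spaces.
after link 1: o_1 = (-1.0000, -1.7321, 3.0000)
after link 2: o_2 = (1.5981, -3.2321, 0.0000)
after link 3: o_3 = (1.0981, -0.6340, -1.0000)
after link 4: o_4 = (-0.1519, 2.3971, -2.5000)
after link 5: o_5 = (0.3481, 3.2631, -2.5000)
after link 6: o_6 = (1.4821, 7.2272, -0.7679)

1.482 7.227 -0.768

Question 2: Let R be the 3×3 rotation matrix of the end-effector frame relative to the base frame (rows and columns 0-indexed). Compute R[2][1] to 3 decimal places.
0.500

End-effector y-axis (col 1 of R) = (0.7500,-0.4330,0.5000)
R[2][1] = 0.5000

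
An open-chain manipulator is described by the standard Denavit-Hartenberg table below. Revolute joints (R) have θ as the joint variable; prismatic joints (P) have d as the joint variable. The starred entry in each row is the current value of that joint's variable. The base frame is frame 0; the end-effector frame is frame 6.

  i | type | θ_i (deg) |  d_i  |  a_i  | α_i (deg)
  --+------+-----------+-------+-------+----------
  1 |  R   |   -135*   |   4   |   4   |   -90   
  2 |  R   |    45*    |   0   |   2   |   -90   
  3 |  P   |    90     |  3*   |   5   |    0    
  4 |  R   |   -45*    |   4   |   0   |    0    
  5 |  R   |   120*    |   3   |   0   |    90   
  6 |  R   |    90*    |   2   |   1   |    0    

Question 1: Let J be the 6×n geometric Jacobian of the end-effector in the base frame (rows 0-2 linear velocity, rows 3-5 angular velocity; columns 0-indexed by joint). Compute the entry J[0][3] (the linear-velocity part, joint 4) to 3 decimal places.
0.600

axis z_3 = (0.5000,0.5000,-0.7071); lever o_n−o_3 = (2.3752,5.1072,-6.0229)
cross product → J_v[:, 3] = (0.5999,1.3320,1.3660)
J_ω[:, 3] = z_3
entry J[0][3] = 0.5999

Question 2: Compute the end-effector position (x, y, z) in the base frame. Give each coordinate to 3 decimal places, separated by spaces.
-3.489 6.314 -5.558

after link 1: o_1 = (-2.8284, -2.8284, 4.0000)
after link 2: o_2 = (-3.8284, -3.8284, 2.5858)
after link 3: o_3 = (-5.8640, 1.2071, 0.4645)
after link 4: o_4 = (-3.8640, 3.2071, -2.3640)
after link 5: o_5 = (-2.3640, 4.7071, -4.4853)
after link 6: o_6 = (-3.4888, 6.3143, -5.5584)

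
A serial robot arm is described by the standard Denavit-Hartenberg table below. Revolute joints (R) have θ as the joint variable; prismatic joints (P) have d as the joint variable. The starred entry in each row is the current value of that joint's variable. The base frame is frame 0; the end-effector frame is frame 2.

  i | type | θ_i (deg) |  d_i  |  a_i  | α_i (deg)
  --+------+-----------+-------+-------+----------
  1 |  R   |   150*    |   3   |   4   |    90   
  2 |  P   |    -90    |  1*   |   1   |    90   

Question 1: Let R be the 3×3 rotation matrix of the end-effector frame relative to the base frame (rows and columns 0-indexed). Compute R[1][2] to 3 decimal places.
-0.500

End-effector z-axis (col 2 of R) = (0.8660,-0.5000,-0.0000)
R[1][2] = -0.5000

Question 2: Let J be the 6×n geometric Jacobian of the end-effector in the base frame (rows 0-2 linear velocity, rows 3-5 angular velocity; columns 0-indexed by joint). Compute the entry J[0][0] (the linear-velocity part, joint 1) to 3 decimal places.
axis z_0 = ẑ; lever o_n−o_0 = (-2.9641,2.8660,2.0000)
cross product → J_v[:, 0] = (-2.8660,-2.9641,0.0000)
J_ω[:, 0] = z_0
entry J[0][0] = -2.8660

-2.866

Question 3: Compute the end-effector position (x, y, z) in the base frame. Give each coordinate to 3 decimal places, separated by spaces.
-2.964 2.866 2.000

after link 1: o_1 = (-3.4641, 2.0000, 3.0000)
after link 2: o_2 = (-2.9641, 2.8660, 2.0000)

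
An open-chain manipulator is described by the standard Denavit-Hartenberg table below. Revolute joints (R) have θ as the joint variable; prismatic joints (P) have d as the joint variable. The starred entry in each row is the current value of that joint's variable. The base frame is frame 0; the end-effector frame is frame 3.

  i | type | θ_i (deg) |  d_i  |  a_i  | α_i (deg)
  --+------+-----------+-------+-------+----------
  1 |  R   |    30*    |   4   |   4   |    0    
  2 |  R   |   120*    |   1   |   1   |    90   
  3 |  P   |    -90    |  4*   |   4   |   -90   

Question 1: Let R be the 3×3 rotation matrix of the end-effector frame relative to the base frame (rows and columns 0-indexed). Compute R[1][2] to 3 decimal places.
End-effector z-axis (col 2 of R) = (-0.8660,0.5000,0.0000)
R[1][2] = 0.5000

0.500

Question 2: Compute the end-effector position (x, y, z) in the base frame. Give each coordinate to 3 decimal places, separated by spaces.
after link 1: o_1 = (3.4641, 2.0000, 4.0000)
after link 2: o_2 = (2.5981, 2.5000, 5.0000)
after link 3: o_3 = (4.5981, 5.9641, 1.0000)

4.598 5.964 1.000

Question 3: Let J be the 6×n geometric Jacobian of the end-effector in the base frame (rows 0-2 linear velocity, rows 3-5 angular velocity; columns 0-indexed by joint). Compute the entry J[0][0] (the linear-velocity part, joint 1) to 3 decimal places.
-5.964

axis z_0 = ẑ; lever o_n−o_0 = (4.5981,5.9641,1.0000)
cross product → J_v[:, 0] = (-5.9641,4.5981,0.0000)
J_ω[:, 0] = z_0
entry J[0][0] = -5.9641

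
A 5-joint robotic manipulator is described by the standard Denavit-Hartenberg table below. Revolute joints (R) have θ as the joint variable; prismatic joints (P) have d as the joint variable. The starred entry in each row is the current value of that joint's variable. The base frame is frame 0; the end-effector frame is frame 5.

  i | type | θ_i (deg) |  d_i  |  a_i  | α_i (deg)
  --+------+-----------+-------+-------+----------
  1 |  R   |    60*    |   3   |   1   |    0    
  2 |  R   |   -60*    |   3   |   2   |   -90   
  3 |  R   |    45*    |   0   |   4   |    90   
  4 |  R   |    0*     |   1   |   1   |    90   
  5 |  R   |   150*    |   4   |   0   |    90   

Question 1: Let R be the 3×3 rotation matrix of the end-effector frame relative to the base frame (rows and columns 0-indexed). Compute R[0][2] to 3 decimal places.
0.966

End-effector z-axis (col 2 of R) = (0.9659,0.0000,0.2588)
R[0][2] = 0.9659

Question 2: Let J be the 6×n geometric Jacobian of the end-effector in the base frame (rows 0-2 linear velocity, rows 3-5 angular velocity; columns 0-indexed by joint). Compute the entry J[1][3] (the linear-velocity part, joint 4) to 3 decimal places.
1.000

axis z_3 = (0.7071,0.0000,0.7071); lever o_n−o_3 = (1.4142,-4.0000,0.0000)
cross product → J_v[:, 3] = (2.8284,1.0000,-2.8284)
J_ω[:, 3] = z_3
entry J[1][3] = 1.0000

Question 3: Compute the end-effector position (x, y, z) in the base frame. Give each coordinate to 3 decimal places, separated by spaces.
after link 1: o_1 = (0.5000, 0.8660, 3.0000)
after link 2: o_2 = (2.5000, 0.8660, 6.0000)
after link 3: o_3 = (5.3284, 0.8660, 3.1716)
after link 4: o_4 = (6.7426, 0.8660, 3.1716)
after link 5: o_5 = (6.7426, -3.1340, 3.1716)

6.743 -3.134 3.172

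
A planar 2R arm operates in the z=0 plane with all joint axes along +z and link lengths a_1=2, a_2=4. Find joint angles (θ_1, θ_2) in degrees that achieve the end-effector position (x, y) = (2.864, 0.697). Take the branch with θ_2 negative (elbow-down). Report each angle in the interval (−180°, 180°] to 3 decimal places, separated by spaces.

119.991 -134.990

cos θ_2 = (8.6883−2²−4²)/(2·2·4) = -0.7070; θ_2 = -134.9898° (elbow-down)
β = atan2(0.6970,2.8640) = 13.6779°; ψ = atan2(-2.8289,-0.8279) = -106.3128°
θ_1 = β − ψ = 119.9908°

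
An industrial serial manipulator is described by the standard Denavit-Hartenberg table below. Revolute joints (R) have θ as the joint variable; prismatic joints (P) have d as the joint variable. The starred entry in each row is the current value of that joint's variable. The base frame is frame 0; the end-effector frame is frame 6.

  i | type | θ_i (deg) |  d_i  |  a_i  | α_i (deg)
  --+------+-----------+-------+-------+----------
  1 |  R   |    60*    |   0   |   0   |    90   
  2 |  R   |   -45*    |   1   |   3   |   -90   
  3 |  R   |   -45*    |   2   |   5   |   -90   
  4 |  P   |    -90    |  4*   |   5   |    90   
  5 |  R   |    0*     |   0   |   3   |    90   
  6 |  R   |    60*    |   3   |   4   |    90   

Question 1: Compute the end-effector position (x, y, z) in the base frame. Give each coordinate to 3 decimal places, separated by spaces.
7.131 9.594 5.096

after link 1: o_1 = (0.0000, 0.0000, 0.0000)
after link 2: o_2 = (1.9267, 1.3371, -2.1213)
after link 3: o_3 = (6.9457, 2.9592, -3.2071)
after link 4: o_4 = (7.2639, 9.1673, -1.6716)
after link 5: o_5 = (8.3246, 11.0044, 0.4497)
after link 6: o_6 = (7.1315, 9.5942, 5.0960)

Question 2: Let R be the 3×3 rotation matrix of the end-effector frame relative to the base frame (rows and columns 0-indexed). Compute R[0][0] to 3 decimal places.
End-effector x-axis (col 0 of R) = (-0.5701,0.2374,0.7866)
R[0][0] = -0.5701

-0.570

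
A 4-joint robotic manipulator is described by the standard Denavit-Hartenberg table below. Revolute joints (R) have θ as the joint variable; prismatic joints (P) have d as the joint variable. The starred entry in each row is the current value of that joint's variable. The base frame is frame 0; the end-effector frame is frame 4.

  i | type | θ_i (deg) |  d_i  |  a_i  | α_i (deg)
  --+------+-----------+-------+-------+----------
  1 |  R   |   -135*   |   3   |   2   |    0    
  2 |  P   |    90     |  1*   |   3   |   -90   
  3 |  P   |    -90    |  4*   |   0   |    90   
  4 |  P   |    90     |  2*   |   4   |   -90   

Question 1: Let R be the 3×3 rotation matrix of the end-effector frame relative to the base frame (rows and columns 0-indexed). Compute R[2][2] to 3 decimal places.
End-effector z-axis (col 2 of R) = (-0.0000,0.0000,-1.0000)
R[2][2] = -1.0000

-1.000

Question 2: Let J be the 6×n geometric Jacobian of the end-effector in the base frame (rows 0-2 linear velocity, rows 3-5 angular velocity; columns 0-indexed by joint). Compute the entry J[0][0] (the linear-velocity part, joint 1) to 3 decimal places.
-3.536

axis z_0 = ẑ; lever o_n−o_0 = (4.9497,3.5355,4.0000)
cross product → J_v[:, 0] = (-3.5355,4.9497,0.0000)
J_ω[:, 0] = z_0
entry J[0][0] = -3.5355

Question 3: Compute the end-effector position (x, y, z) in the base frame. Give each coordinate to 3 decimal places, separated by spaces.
after link 1: o_1 = (-1.4142, -1.4142, 3.0000)
after link 2: o_2 = (0.7071, -3.5355, 4.0000)
after link 3: o_3 = (3.5355, -0.7071, 4.0000)
after link 4: o_4 = (4.9497, 3.5355, 4.0000)

4.950 3.536 4.000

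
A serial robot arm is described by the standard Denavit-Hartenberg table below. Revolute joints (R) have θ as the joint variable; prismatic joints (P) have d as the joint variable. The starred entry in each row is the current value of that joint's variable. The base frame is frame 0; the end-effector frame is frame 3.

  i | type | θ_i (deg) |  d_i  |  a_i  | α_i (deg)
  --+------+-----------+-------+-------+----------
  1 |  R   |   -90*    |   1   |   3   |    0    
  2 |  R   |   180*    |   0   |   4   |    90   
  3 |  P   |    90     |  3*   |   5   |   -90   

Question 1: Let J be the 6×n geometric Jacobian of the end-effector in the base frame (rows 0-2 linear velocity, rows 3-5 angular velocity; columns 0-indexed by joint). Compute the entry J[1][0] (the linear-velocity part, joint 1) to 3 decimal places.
3.000

axis z_0 = ẑ; lever o_n−o_0 = (3.0000,1.0000,6.0000)
cross product → J_v[:, 0] = (-1.0000,3.0000,0.0000)
J_ω[:, 0] = z_0
entry J[1][0] = 3.0000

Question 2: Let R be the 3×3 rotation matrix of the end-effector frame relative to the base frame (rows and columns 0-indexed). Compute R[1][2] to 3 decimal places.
-1.000

End-effector z-axis (col 2 of R) = (-0.0000,-1.0000,0.0000)
R[1][2] = -1.0000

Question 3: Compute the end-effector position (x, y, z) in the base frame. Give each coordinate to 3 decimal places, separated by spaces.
after link 1: o_1 = (0.0000, -3.0000, 1.0000)
after link 2: o_2 = (0.0000, 1.0000, 1.0000)
after link 3: o_3 = (3.0000, 1.0000, 6.0000)

3.000 1.000 6.000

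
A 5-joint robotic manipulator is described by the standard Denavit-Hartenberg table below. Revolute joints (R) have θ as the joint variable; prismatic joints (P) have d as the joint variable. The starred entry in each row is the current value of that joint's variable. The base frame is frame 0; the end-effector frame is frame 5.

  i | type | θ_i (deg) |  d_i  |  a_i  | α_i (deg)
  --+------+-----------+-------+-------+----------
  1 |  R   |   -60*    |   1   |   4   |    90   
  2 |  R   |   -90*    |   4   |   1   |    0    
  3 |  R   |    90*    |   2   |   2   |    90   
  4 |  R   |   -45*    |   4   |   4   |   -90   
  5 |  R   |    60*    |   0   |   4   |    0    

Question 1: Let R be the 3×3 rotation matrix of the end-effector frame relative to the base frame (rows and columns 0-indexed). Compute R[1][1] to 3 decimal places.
0.224

End-effector y-axis (col 1 of R) = (-0.8365,0.2241,0.5000)
R[1][1] = 0.2241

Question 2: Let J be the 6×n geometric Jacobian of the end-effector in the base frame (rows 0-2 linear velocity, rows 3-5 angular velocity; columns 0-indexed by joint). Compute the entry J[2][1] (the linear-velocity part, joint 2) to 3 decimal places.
axis z_1 = (-0.8660,-0.5000,0.0000); lever o_n−o_1 = (1.5994,-6.2850,-1.5359)
cross product → J_v[:, 1] = (0.7679,-1.3301,6.2426)
J_ω[:, 1] = z_1
entry J[2][1] = 6.2426

6.243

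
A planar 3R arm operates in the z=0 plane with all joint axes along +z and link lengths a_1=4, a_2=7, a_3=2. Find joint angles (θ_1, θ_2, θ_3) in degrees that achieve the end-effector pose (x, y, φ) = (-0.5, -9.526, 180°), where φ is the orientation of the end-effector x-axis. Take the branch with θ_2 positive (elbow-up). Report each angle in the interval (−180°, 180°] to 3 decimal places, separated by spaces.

wrist centre = target − a_3·(cos φ, sin φ) = (1.5000, -9.5260)
cos θ_2 = (92.9947−4²−7²)/(2·4·7) = 0.4999; θ_2 = 60.0063° (elbow-up)
β = atan2(-9.5260,1.5000) = -81.0515°; ψ = atan2(6.0626,7.4993) = 38.9525°
θ_1 = β − ψ = -120.0040°
θ_3 = φ − θ_1 − θ_2 = -120.0023° (wrapped to (-180°,180°])

-120.004 60.006 -120.002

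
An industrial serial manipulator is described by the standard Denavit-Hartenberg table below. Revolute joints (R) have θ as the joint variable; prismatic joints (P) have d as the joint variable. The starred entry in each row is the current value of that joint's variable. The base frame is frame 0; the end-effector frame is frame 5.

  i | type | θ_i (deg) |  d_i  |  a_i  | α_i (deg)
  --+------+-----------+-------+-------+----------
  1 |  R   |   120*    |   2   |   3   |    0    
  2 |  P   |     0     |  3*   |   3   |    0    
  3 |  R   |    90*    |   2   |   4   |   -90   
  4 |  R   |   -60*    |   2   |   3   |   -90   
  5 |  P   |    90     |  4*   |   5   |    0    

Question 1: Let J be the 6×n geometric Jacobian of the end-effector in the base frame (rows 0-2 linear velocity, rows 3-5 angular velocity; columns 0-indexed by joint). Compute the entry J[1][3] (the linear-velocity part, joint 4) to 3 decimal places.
-0.299

axis z_3 = (0.5000,-0.8660,0.0000); lever o_n−o_3 = (-5.7990,0.1160,0.5981)
cross product → J_v[:, 3] = (-0.5179,-0.2990,-4.9641)
J_ω[:, 3] = z_3
entry J[1][3] = -0.2990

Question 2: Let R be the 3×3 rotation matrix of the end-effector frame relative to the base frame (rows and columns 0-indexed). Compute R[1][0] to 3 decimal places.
0.866

End-effector x-axis (col 0 of R) = (-0.5000,0.8660,-0.0000)
R[1][0] = 0.8660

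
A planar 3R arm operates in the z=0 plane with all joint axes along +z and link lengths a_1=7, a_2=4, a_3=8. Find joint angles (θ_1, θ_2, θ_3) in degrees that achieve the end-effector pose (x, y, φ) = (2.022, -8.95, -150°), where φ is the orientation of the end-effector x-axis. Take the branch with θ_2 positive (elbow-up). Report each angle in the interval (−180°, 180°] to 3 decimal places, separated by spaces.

-44.995 44.985 -149.990

wrist centre = target − a_3·(cos φ, sin φ) = (8.9502, -4.9500)
cos θ_2 = (104.6086−7²−4²)/(2·7·4) = 0.7073; θ_2 = 44.9846° (elbow-up)
β = atan2(-4.9500,8.9502) = -28.9452°; ψ = atan2(2.8277,9.8292) = 16.0495°
θ_1 = β − ψ = -44.9947°
θ_3 = φ − θ_1 − θ_2 = -149.9899° (wrapped to (-180°,180°])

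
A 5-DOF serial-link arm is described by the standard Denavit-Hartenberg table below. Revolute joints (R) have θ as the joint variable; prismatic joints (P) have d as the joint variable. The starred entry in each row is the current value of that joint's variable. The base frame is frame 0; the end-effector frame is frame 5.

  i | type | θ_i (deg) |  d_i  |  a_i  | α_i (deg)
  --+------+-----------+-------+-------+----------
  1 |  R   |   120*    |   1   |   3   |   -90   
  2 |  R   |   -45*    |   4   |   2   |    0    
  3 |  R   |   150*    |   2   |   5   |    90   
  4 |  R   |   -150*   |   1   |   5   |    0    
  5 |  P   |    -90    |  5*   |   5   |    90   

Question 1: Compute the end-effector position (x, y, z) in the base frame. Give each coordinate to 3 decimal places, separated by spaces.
-12.123 5.337 2.629

after link 1: o_1 = (-1.5000, 2.5981, 1.0000)
after link 2: o_2 = (-5.6712, 1.8228, 2.4142)
after link 3: o_3 = (-6.7562, -0.2979, -2.4154)
after link 4: o_4 = (-5.6345, 2.7592, 1.5083)
after link 5: o_5 = (-12.1228, 5.3371, 2.6291)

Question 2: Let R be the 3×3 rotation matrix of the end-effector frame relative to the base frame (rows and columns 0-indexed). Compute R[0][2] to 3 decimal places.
End-effector z-axis (col 2 of R) = (-0.3209,-0.4441,-0.8365)
R[0][2] = -0.3209

-0.321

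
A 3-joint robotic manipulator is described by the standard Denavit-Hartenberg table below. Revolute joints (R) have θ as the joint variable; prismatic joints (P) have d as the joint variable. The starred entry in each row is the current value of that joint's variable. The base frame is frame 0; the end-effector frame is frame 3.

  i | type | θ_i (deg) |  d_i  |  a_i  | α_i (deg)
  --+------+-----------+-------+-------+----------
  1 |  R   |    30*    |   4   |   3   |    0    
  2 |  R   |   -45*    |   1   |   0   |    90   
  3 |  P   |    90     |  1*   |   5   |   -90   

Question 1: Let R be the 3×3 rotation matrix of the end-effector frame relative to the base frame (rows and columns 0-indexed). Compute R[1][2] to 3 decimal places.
End-effector z-axis (col 2 of R) = (-0.9659,0.2588,0.0000)
R[1][2] = 0.2588

0.259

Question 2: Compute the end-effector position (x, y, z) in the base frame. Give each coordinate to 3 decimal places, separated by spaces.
2.339 0.534 10.000

after link 1: o_1 = (2.5981, 1.5000, 4.0000)
after link 2: o_2 = (2.5981, 1.5000, 5.0000)
after link 3: o_3 = (2.3393, 0.5341, 10.0000)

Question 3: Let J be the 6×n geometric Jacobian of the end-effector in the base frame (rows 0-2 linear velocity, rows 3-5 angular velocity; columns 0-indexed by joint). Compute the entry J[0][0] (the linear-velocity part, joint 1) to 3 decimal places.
axis z_0 = ẑ; lever o_n−o_0 = (2.3393,0.5341,10.0000)
cross product → J_v[:, 0] = (-0.5341,2.3393,0.0000)
J_ω[:, 0] = z_0
entry J[0][0] = -0.5341

-0.534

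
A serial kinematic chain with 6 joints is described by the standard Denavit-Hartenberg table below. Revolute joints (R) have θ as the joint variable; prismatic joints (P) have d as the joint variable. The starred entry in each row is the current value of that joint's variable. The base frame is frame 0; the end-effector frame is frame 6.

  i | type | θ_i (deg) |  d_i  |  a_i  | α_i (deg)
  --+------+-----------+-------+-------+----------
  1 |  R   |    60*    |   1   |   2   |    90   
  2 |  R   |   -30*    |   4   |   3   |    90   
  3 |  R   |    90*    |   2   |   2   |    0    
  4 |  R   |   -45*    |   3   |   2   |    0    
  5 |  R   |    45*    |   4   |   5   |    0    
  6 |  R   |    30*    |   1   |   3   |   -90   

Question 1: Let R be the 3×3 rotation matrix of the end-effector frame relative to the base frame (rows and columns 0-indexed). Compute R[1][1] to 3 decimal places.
End-effector y-axis (col 1 of R) = (0.2500,0.4330,0.8660)
R[1][1] = 0.4330

0.433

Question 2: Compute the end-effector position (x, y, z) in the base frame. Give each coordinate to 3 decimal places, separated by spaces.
after link 1: o_1 = (1.0000, 1.7321, 1.0000)
after link 2: o_2 = (5.7631, 1.9821, -0.5000)
after link 3: o_3 = (6.9952, 0.1160, -2.2321)
after link 4: o_4 = (8.0823, -0.8295, -5.5372)
after link 5: o_5 = (11.4124, -5.0615, -9.0013)
after link 6: o_6 = (12.7629, -7.9186, -9.1174)

12.763 -7.919 -9.117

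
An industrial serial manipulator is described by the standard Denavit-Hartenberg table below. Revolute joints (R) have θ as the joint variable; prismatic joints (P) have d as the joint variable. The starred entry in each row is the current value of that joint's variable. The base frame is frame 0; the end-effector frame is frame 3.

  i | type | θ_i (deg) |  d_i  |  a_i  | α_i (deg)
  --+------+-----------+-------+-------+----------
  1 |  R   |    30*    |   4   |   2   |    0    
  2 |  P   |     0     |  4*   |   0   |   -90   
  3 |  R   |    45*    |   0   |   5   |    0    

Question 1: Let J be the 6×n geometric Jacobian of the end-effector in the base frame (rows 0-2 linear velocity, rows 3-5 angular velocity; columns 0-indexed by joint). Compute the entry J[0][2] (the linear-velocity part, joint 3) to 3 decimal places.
-3.062

axis z_2 = (-0.5000,0.8660,0.0000); lever o_n−o_2 = (3.0619,1.7678,-3.5355)
cross product → J_v[:, 2] = (-3.0619,-1.7678,-3.5355)
J_ω[:, 2] = z_2
entry J[0][2] = -3.0619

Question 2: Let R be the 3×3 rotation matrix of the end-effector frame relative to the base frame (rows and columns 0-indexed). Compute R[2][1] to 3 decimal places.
-0.707

End-effector y-axis (col 1 of R) = (-0.6124,-0.3536,-0.7071)
R[2][1] = -0.7071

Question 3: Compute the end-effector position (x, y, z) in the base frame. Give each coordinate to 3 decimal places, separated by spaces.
4.794 2.768 4.464

after link 1: o_1 = (1.7321, 1.0000, 4.0000)
after link 2: o_2 = (1.7321, 1.0000, 8.0000)
after link 3: o_3 = (4.7939, 2.7678, 4.4645)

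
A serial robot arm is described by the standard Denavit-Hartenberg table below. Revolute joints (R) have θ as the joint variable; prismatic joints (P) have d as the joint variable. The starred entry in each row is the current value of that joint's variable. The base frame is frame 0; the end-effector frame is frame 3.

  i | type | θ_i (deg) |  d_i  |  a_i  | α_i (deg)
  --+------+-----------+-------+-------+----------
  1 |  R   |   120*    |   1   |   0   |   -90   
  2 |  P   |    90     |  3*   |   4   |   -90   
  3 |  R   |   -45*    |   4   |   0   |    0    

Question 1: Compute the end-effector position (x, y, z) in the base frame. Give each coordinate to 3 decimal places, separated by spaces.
after link 1: o_1 = (0.0000, 0.0000, 1.0000)
after link 2: o_2 = (-2.5981, -1.5000, -3.0000)
after link 3: o_3 = (-0.5981, -4.9641, -3.0000)

-0.598 -4.964 -3.000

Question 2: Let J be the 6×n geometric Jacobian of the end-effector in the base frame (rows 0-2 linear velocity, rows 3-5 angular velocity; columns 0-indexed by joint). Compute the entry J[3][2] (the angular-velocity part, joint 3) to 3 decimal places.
axis z_2 = (0.5000,-0.8660,-0.0000); lever o_n−o_2 = (2.0000,-3.4641,-0.0000)
cross product → J_v[:, 2] = (0.0000,0.0000,-0.0000)
J_ω[:, 2] = z_2
entry J[3][2] = 0.5000

0.500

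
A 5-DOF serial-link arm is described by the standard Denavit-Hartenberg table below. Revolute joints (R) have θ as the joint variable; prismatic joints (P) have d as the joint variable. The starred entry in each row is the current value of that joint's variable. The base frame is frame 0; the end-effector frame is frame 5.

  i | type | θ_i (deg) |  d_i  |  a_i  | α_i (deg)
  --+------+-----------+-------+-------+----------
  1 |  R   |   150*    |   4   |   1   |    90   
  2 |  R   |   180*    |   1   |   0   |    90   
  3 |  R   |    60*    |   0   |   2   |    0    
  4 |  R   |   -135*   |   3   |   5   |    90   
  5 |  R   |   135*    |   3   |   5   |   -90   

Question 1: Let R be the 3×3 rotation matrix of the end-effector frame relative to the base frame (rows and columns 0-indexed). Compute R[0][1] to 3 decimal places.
0.966

End-effector y-axis (col 1 of R) = (0.9659,-0.2588,0.0000)
R[0][1] = 0.9659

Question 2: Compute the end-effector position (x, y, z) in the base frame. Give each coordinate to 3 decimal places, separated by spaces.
after link 1: o_1 = (-0.8660, 0.5000, 4.0000)
after link 2: o_2 = (-0.3660, 1.3660, 4.0000)
after link 3: o_3 = (1.3660, 2.3660, 4.0000)
after link 4: o_4 = (0.0719, -2.4636, 7.0000)
after link 5: o_5 = (-1.9108, 1.7279, 10.5355)

-1.911 1.728 10.536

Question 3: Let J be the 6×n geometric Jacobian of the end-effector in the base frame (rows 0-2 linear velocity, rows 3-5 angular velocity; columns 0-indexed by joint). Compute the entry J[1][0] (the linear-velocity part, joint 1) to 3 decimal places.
axis z_0 = ẑ; lever o_n−o_0 = (-1.9108,1.7279,10.5355)
cross product → J_v[:, 0] = (-1.7279,-1.9108,0.0000)
J_ω[:, 0] = z_0
entry J[1][0] = -1.9108

-1.911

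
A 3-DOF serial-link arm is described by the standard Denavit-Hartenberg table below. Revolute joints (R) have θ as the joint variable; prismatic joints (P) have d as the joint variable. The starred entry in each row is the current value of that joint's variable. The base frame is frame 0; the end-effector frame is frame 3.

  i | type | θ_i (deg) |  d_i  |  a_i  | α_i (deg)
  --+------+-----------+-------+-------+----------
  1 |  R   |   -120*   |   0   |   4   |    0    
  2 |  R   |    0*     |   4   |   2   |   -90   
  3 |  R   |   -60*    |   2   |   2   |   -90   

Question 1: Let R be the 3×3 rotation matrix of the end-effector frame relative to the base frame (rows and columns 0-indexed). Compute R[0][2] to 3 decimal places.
-0.433

End-effector z-axis (col 2 of R) = (-0.4330,-0.7500,-0.5000)
R[0][2] = -0.4330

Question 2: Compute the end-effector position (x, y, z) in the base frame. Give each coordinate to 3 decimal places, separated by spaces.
after link 1: o_1 = (-2.0000, -3.4641, 0.0000)
after link 2: o_2 = (-3.0000, -5.1962, 4.0000)
after link 3: o_3 = (-1.7679, -7.0622, 5.7321)

-1.768 -7.062 5.732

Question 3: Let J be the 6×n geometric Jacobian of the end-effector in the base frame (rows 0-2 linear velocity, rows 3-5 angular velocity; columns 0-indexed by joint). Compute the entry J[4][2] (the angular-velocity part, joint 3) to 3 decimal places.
axis z_2 = (0.8660,-0.5000,0.0000); lever o_n−o_2 = (1.2321,-1.8660,1.7321)
cross product → J_v[:, 2] = (-0.8660,-1.5000,-1.0000)
J_ω[:, 2] = z_2
entry J[4][2] = -0.5000

-0.500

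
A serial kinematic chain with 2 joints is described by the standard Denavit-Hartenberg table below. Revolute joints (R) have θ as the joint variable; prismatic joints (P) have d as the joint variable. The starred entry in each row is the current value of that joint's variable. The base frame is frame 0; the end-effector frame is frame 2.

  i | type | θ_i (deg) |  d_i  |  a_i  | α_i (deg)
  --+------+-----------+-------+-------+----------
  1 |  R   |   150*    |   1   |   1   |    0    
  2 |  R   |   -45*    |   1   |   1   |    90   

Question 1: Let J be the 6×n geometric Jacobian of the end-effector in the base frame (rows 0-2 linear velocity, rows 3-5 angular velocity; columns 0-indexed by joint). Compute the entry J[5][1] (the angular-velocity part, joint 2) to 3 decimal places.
1.000

axis z_1 = (0.0000,0.0000,1.0000); lever o_n−o_1 = (-0.2588,0.9659,1.0000)
cross product → J_v[:, 1] = (-0.9659,-0.2588,0.0000)
J_ω[:, 1] = z_1
entry J[5][1] = 1.0000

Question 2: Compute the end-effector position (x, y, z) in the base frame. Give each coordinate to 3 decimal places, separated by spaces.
-1.125 1.466 2.000

after link 1: o_1 = (-0.8660, 0.5000, 1.0000)
after link 2: o_2 = (-1.1248, 1.4659, 2.0000)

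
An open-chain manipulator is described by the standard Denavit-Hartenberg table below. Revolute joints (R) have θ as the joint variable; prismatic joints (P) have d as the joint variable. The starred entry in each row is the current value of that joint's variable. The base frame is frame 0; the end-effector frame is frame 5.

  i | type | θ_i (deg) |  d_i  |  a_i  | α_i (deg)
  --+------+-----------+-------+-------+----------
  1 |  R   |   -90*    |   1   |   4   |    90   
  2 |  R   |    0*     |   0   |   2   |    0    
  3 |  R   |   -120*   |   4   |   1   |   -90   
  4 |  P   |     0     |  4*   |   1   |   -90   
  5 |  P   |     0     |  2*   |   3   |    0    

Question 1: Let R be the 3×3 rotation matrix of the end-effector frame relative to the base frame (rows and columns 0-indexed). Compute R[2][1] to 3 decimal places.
0.500

End-effector y-axis (col 1 of R) = (0.0000,0.8660,0.5000)
R[2][1] = 0.5000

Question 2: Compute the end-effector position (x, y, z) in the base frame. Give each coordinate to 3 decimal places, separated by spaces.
after link 1: o_1 = (0.0000, -4.0000, 1.0000)
after link 2: o_2 = (0.0000, -6.0000, 1.0000)
after link 3: o_3 = (-4.0000, -5.5000, 0.1340)
after link 4: o_4 = (-4.0000, -8.4641, -2.7321)
after link 5: o_5 = (-2.0000, -6.9641, -5.3301)

-2.000 -6.964 -5.330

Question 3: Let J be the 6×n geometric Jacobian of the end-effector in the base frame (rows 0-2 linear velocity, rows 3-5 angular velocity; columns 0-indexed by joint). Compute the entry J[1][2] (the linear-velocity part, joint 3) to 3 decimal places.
axis z_2 = (-1.0000,-0.0000,0.0000); lever o_n−o_2 = (-2.0000,-0.9641,-6.3301)
cross product → J_v[:, 2] = (0.0000,-6.3301,0.9641)
J_ω[:, 2] = z_2
entry J[1][2] = -6.3301

-6.330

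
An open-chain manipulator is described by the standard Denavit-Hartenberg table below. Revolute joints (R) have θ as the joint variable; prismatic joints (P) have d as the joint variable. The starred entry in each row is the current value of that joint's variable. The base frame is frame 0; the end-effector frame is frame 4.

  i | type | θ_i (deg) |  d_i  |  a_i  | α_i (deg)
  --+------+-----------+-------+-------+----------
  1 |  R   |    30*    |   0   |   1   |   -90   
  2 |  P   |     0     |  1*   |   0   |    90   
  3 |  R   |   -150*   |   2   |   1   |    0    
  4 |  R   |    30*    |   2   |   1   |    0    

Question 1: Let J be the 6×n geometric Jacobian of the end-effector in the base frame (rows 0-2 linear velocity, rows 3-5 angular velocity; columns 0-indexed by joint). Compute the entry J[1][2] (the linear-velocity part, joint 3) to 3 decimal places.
-0.500

axis z_2 = (0.0000,0.0000,1.0000); lever o_n−o_2 = (-0.5000,-1.8660,4.0000)
cross product → J_v[:, 2] = (1.8660,-0.5000,0.0000)
J_ω[:, 2] = z_2
entry J[1][2] = -0.5000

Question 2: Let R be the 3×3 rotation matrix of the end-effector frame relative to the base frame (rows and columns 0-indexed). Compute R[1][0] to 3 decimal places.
-1.000

End-effector x-axis (col 0 of R) = (-0.0000,-1.0000,0.0000)
R[1][0] = -1.0000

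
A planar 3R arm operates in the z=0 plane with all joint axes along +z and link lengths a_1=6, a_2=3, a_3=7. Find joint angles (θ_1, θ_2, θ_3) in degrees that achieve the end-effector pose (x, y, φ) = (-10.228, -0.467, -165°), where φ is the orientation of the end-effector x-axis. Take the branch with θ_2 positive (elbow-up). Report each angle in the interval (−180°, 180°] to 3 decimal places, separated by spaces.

135.001 149.994 -89.994

wrist centre = target − a_3·(cos φ, sin φ) = (-3.4665, 1.3447)
cos θ_2 = (13.8251−6²−3²)/(2·6·3) = -0.8660; θ_2 = 149.9937° (elbow-up)
β = atan2(1.3447,-3.4665) = 158.7977°; ψ = atan2(1.5003,3.4021) = 23.7970°
θ_1 = β − ψ = 135.0007°
θ_3 = φ − θ_1 − θ_2 = -89.9944° (wrapped to (-180°,180°])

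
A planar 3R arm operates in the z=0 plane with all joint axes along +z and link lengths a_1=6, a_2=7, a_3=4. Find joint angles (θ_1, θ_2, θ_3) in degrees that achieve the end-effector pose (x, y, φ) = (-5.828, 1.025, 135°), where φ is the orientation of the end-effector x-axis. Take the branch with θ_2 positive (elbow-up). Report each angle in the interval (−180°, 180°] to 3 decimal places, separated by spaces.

wrist centre = target − a_3·(cos φ, sin φ) = (-2.9996, -1.8034)
cos θ_2 = (12.2498−6²−7²)/(2·6·7) = -0.8661; θ_2 = 150.0056° (elbow-up)
β = atan2(-1.8034,-2.9996) = -148.9845°; ψ = atan2(3.4994,-0.0625) = 91.0235°
θ_1 = β − ψ = -240.0080°
θ_3 = φ − θ_1 − θ_2 = -134.9975° (wrapped to (-180°,180°])

119.992 150.006 -134.998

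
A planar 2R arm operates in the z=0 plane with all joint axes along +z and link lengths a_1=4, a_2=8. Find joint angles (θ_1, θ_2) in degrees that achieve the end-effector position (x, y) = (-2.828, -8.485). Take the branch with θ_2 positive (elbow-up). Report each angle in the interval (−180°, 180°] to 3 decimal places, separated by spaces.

-171.873 90.006

cos θ_2 = (79.9928−4²−8²)/(2·4·8) = -0.0001; θ_2 = 90.0064° (elbow-up)
β = atan2(-8.4850,-2.8280) = -108.4329°; ψ = atan2(8.0000,3.9991) = 63.4401°
θ_1 = β − ψ = -171.8730°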